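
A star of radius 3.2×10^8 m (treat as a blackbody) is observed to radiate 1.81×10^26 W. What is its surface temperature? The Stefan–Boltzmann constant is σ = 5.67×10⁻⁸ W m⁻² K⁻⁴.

A = 4πr² = 4π × (3.2×10^8)² = 1.29×10^18 m².
From P = σAT⁴, T = (P / σA)^(1/4) = (1.81×10^26 / (5.67×10⁻⁸ × 1.29×10^18))^(1/4).
T = (2.48×10^15)^(1/4) = 7060 K.

T ≈ 7060 K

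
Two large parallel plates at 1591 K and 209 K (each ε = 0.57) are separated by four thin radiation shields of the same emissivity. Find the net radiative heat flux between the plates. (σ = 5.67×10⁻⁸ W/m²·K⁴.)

q ≈ 29000 W/m²

Each of the 5 gaps contributes resistance (2/ε − 1) = 2/0.57 − 1 = 2.509; total = 12.54.
q = σ(T₁⁴ − T₂⁴) / 12.54 = 5.67×10⁻⁸ × 6.41×10^12 / 12.54 = 29000 W/m².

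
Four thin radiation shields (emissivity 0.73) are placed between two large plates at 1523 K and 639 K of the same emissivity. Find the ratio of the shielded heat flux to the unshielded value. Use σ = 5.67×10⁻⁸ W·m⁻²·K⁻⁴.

ratio ≈ 0.200

With N identical shields there are N+1 = 5 gaps in series, each with the same radiative resistance, so the flux falls to 1/(N+1) of its unshielded value.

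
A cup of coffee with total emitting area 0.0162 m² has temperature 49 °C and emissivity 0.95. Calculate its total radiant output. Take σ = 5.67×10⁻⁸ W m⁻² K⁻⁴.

49 °C = 322 K.
P = εσAT⁴ = 0.95 × 5.67×10⁻⁸ × 0.0162 × (322)⁴ = 0.95 × 5.67×10⁻⁸ × 0.0162 × 1.08×10^10.
P = 9.38 W.

P ≈ 9.38 W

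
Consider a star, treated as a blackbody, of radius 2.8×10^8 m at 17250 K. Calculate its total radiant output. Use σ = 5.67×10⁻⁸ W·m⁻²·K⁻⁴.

P ≈ 4.95×10^27 W

A = 4πr² = 4π × (2.8×10^8)² = 9.85×10^17 m².
P = σAT⁴ = 5.67×10⁻⁸ × 9.85×10^17 × (17250)⁴ = 5.67×10⁻⁸ × 9.85×10^17 × 8.85×10^16.
P = 4.95×10^27 W.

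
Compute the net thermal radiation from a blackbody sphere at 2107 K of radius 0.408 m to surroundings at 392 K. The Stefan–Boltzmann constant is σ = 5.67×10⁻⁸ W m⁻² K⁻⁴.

Q ≈ 2.33×10^6 W

A = 4πr² = 4π × (0.408)² = 2.09 m².
Q = σA(T⁴ − T_s⁴). T⁴ − T_s⁴ = (2107)⁴ − (392)⁴ = 1.97×10^13 − 2.36×10^10 = 1.97×10^13 K⁴.
Q = 5.67×10⁻⁸ × 2.09 × 1.97×10^13 = 2.33×10^6 W.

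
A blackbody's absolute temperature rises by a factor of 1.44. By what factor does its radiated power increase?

P ∝ T⁴, so the power scales as (1.44)⁴ = 4.30.

factor ≈ 4.30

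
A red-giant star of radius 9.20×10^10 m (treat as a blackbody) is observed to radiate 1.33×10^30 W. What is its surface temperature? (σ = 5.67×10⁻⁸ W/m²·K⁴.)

A = 4πr² = 4π × (9.20×10^10)² = 1.06×10^23 m².
From P = σAT⁴, T = (P / σA)^(1/4) = (1.33×10^30 / (5.67×10⁻⁸ × 1.06×10^23))^(1/4).
T = (2.21×10^14)^(1/4) = 3850 K.

T ≈ 3850 K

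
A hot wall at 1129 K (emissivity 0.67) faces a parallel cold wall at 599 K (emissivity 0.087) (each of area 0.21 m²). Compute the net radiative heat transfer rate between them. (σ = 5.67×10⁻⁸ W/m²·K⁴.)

Q ≈ 1490 W

For two large parallel gray plates, q = σ(T₁⁴ − T₂⁴) / (1/ε₁ + 1/ε₂ − 1).
1/ε₁ + 1/ε₂ − 1 = 1/0.67 + 1/0.087 − 1 = 11.99.
T₁⁴ − T₂⁴ = 1.62×10^12 − 1.29×10^11 = 1.50×10^12 K⁴.
q = 5.67×10⁻⁸ × 1.50×10^12 / 11.99 = 7080 W/m².
Q = q·A = 7080 × 0.21 = 1490 W.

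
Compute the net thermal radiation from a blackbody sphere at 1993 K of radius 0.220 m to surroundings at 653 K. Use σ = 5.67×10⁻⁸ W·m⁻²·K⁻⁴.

Q ≈ 5.38×10^5 W

A = 4πr² = 4π × (0.220)² = 0.608 m².
Q = σA(T⁴ − T_s⁴). T⁴ − T_s⁴ = (1993)⁴ − (653)⁴ = 1.58×10^13 − 1.82×10^11 = 1.56×10^13 K⁴.
Q = 5.67×10⁻⁸ × 0.608 × 1.56×10^13 = 5.38×10^5 W.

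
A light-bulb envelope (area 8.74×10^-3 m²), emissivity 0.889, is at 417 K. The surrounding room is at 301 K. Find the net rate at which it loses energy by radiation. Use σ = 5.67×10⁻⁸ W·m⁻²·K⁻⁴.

Q = εσA(T⁴ − T_s⁴). T⁴ − T_s⁴ = (417)⁴ − (301)⁴ = 3.02×10^10 − 8.21×10^9 = 2.20×10^10 K⁴.
Q = 0.889 × 5.67×10⁻⁸ × 8.74×10^-3 × 2.20×10^10 = 9.70 W.

Q ≈ 9.70 W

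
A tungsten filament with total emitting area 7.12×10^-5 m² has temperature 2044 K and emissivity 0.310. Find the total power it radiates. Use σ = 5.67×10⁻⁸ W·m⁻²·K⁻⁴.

P ≈ 21.8 W

P = εσAT⁴ = 0.310 × 5.67×10⁻⁸ × 7.12×10^-5 × (2044)⁴ = 0.310 × 5.67×10⁻⁸ × 7.12×10^-5 × 1.75×10^13.
P = 21.8 W.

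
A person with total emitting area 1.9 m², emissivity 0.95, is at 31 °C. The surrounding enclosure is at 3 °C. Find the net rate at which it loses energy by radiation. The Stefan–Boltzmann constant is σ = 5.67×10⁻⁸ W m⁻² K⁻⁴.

Q ≈ 280 W

Convert: 31 °C = 304 K; 3 °C = 276 K.
Q = εσA(T⁴ − T_s⁴). T⁴ − T_s⁴ = (304)⁴ − (276)⁴ = 8.54×10^9 − 5.80×10^9 = 2.74×10^9 K⁴.
Q = 0.95 × 5.67×10⁻⁸ × 1.90 × 2.74×10^9 = 280 W.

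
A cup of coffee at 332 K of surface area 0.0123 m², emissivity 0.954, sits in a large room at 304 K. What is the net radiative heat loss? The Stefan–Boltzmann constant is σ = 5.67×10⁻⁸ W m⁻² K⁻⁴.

Q = εσA(T⁴ − T_s⁴). T⁴ − T_s⁴ = (332)⁴ − (304)⁴ = 1.21×10^10 − 8.54×10^9 = 3.61×10^9 K⁴.
Q = 0.954 × 5.67×10⁻⁸ × 0.0123 × 3.61×10^9 = 2.40 W.

Q ≈ 2.40 W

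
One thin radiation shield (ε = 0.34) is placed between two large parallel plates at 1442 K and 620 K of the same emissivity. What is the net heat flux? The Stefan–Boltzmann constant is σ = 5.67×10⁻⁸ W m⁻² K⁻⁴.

q ≈ 24200 W/m²

Each of the 2 gaps contributes resistance (2/ε − 1) = 2/0.34 − 1 = 4.882; total = 9.765.
q = σ(T₁⁴ − T₂⁴) / 9.765 = 5.67×10⁻⁸ × 4.18×10^12 / 9.765 = 24200 W/m².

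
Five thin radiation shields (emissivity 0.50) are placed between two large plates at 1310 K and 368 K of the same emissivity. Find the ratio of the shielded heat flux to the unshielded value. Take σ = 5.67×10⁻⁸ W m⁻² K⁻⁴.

With N identical shields there are N+1 = 6 gaps in series, each with the same radiative resistance, so the flux falls to 1/(N+1) of its unshielded value.

ratio ≈ 0.167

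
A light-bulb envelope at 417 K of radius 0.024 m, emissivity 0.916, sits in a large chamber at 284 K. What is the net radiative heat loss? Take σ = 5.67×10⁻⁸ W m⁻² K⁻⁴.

A = 4πr² = 4π × (0.024)² = 7.24×10^-3 m².
Q = εσA(T⁴ − T_s⁴). T⁴ − T_s⁴ = (417)⁴ − (284)⁴ = 3.02×10^10 − 6.51×10^9 = 2.37×10^10 K⁴.
Q = 0.916 × 5.67×10⁻⁸ × 7.24×10^-3 × 2.37×10^10 = 8.92 W.

Q ≈ 8.92 W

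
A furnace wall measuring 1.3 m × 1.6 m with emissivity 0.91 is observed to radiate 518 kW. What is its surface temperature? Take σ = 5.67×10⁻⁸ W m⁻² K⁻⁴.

A = 1.3 × 1.6 = 2.08 m².
From P = εσAT⁴, T = (P / εσA)^(1/4) = (5.18×10^5 / (0.91 × 5.67×10⁻⁸ × 2.08))^(1/4).
T = (4.83×10^12)^(1/4) = 1480 K.

T ≈ 1480 K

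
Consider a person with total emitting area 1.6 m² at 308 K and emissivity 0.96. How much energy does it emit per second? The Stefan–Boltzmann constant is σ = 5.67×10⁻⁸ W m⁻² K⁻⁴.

Stefan–Boltzmann: P = εσAT⁴ = 0.96 × 5.67×10⁻⁸ × 1.60 × (308)⁴ = 0.96 × 5.67×10⁻⁸ × 1.60 × 9.00×10^9.
P = 784 W.

P ≈ 784 W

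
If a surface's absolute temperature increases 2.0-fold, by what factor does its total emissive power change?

factor ≈ 16.0

P ∝ T⁴, so the power scales as (2.0)⁴ = 16.0.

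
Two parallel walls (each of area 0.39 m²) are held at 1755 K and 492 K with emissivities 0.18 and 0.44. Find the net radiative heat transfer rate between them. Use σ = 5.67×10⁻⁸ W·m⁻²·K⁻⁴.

Q ≈ 30500 W

For two large parallel gray plates, q = σ(T₁⁴ − T₂⁴) / (1/ε₁ + 1/ε₂ − 1).
1/ε₁ + 1/ε₂ − 1 = 1/0.18 + 1/0.44 − 1 = 6.828.
T₁⁴ − T₂⁴ = 9.49×10^12 − 5.86×10^10 = 9.43×10^12 K⁴.
q = 5.67×10⁻⁸ × 9.43×10^12 / 6.828 = 78300 W/m².
Q = q·A = 78300 × 0.39 = 30500 W.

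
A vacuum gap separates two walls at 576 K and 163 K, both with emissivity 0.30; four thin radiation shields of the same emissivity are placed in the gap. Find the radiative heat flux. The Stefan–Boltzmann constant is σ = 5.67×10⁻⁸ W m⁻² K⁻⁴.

q ≈ 219 W/m²

Each of the 5 gaps contributes resistance (2/ε − 1) = 2/0.30 − 1 = 5.667; total = 28.33.
q = σ(T₁⁴ − T₂⁴) / 28.33 = 5.67×10⁻⁸ × 1.09×10^11 / 28.33 = 219 W/m².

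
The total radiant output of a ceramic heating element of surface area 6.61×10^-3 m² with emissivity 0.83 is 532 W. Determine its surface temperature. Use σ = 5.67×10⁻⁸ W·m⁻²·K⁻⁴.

From P = εσAT⁴, T = (P / εσA)^(1/4) = (532 / (0.83 × 5.67×10⁻⁸ × 6.61×10^-3))^(1/4).
T = (1.71×10^12)^(1/4) = 1140 K.

T ≈ 1140 K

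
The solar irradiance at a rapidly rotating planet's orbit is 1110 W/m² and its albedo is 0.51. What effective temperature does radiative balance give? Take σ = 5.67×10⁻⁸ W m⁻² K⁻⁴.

T ≈ 221 K

Power absorbed = (1−a)S·πR²; power emitted = 4πR²σT⁴. Equating and cancelling πR²:
T = ((1−a)S / 4σ)^(1/4) = (544 / (4 × 5.67×10⁻⁸))^(1/4) = (2.40×10^9)^(1/4).
T = 221 K.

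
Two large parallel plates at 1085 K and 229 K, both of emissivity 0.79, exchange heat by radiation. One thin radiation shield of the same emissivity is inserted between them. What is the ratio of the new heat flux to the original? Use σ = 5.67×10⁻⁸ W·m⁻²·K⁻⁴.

With N identical shields there are N+1 = 2 gaps in series, each with the same radiative resistance, so the flux falls to 1/(N+1) of its unshielded value.

ratio ≈ 0.500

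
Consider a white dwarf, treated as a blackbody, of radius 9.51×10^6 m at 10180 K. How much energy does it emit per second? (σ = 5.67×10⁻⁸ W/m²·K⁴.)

P ≈ 6.92×10^23 W

A = 4πr² = 4π × (9.51×10^6)² = 1.14×10^15 m².
P = σAT⁴ = 5.67×10⁻⁸ × 1.14×10^15 × (10180)⁴ = 5.67×10⁻⁸ × 1.14×10^15 × 1.07×10^16.
P = 6.92×10^23 W.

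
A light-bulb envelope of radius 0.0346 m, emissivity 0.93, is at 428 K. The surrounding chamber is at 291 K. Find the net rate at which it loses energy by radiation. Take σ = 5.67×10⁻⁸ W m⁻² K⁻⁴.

Q ≈ 20.9 W

A = 4πr² = 4π × (0.0346)² = 0.0150 m².
Q = εσA(T⁴ − T_s⁴). T⁴ − T_s⁴ = (428)⁴ − (291)⁴ = 3.36×10^10 − 7.17×10^9 = 2.64×10^10 K⁴.
Q = 0.93 × 5.67×10⁻⁸ × 0.0150 × 2.64×10^10 = 20.9 W.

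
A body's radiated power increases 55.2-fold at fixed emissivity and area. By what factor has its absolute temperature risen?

factor ≈ 2.73

P ∝ T⁴ ⇒ T ∝ P^(1/4), so T scales by (55.2)^(1/4) = 2.73.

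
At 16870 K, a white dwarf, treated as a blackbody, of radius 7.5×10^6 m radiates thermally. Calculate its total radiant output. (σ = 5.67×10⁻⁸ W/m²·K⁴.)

P ≈ 3.25×10^24 W

A = 4πr² = 4π × (7.5×10^6)² = 7.07×10^14 m².
P = σAT⁴ = 5.67×10⁻⁸ × 7.07×10^14 × (16870)⁴ = 5.67×10⁻⁸ × 7.07×10^14 × 8.10×10^16.
P = 3.25×10^24 W.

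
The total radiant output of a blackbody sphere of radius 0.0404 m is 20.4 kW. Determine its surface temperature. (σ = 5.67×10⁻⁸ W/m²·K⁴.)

T ≈ 2050 K

A = 4πr² = 4π × (0.0404)² = 0.0205 m².
From P = σAT⁴, T = (P / σA)^(1/4) = (20400 / (5.67×10⁻⁸ × 0.0205))^(1/4).
T = (1.75×10^13)^(1/4) = 2050 K.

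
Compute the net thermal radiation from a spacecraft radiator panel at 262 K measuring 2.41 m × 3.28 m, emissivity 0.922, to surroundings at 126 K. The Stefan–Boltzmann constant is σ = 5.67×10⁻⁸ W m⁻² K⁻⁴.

Q ≈ 1840 W

A = 2.41 × 3.28 = 7.90 m².
Q = εσA(T⁴ − T_s⁴). T⁴ − T_s⁴ = (262)⁴ − (126)⁴ = 4.71×10^9 − 2.52×10^8 = 4.46×10^9 K⁴.
Q = 0.922 × 5.67×10⁻⁸ × 7.90 × 4.46×10^9 = 1840 W.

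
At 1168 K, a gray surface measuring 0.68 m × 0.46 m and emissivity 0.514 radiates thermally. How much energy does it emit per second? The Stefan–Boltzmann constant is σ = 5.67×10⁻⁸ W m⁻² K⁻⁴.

A = 0.68 × 0.46 = 0.313 m².
P = εσAT⁴ = 0.514 × 5.67×10⁻⁸ × 0.313 × (1168)⁴ = 0.514 × 5.67×10⁻⁸ × 0.313 × 1.86×10^12.
P = 17000 W.

P ≈ 17000 W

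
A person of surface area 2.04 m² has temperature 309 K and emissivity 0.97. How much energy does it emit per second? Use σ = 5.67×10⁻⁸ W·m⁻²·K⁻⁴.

P ≈ 1020 W

Stefan–Boltzmann: P = εσAT⁴ = 0.97 × 5.67×10⁻⁸ × 2.04 × (309)⁴ = 0.97 × 5.67×10⁻⁸ × 2.04 × 9.12×10^9.
P = 1020 W.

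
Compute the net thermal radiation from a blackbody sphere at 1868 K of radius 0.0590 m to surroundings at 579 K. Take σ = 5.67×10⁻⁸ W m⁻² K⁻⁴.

Q ≈ 29900 W

A = 4πr² = 4π × (0.0590)² = 0.0437 m².
Q = σA(T⁴ − T_s⁴). T⁴ − T_s⁴ = (1868)⁴ − (579)⁴ = 1.22×10^13 − 1.12×10^11 = 1.21×10^13 K⁴.
Q = 5.67×10⁻⁸ × 0.0437 × 1.21×10^13 = 29900 W.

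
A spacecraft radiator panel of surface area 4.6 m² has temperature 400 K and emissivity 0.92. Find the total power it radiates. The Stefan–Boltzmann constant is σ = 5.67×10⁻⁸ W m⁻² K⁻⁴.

P = εσAT⁴ = 0.92 × 5.67×10⁻⁸ × 4.60 × (400)⁴ = 0.92 × 5.67×10⁻⁸ × 4.60 × 2.56×10^10.
P = 6140 W.

P ≈ 6140 W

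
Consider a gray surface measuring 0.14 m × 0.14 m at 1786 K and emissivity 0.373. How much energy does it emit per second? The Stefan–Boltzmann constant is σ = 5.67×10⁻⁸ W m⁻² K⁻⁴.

A = 0.14 × 0.14 = 0.0196 m².
Stefan–Boltzmann: P = εσAT⁴ = 0.373 × 5.67×10⁻⁸ × 0.0196 × (1786)⁴ = 0.373 × 5.67×10⁻⁸ × 0.0196 × 1.02×10^13.
P = 4220 W.

P ≈ 4220 W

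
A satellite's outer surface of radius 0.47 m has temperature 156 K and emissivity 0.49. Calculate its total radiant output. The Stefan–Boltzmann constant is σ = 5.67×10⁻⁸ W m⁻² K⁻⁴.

P ≈ 45.7 W

A = 4πr² = 4π × (0.47)² = 2.78 m².
P = εσAT⁴ = 0.49 × 5.67×10⁻⁸ × 2.78 × (156)⁴ = 0.49 × 5.67×10⁻⁸ × 2.78 × 5.92×10^8.
P = 45.7 W.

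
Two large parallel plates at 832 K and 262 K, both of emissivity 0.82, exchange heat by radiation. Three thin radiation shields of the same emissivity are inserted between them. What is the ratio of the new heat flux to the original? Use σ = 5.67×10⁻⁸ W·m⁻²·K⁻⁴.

With N identical shields there are N+1 = 4 gaps in series, each with the same radiative resistance, so the flux falls to 1/(N+1) of its unshielded value.

ratio ≈ 0.250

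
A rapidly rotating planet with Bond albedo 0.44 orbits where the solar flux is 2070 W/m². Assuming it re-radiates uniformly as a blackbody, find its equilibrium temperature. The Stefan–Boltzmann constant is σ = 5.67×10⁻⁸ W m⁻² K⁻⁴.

Power absorbed = (1−a)S·πR²; power emitted = 4πR²σT⁴. Equating and cancelling πR²:
T = ((1−a)S / 4σ)^(1/4) = (1160 / (4 × 5.67×10⁻⁸))^(1/4) = (5.11×10^9)^(1/4).
T = 267 K.

T ≈ 267 K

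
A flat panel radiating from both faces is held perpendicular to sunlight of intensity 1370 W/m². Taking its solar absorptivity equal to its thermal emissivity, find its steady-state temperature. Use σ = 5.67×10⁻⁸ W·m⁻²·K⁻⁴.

Absorbed flux αS = emitted flux 2εσT⁴ per unit area; with α = ε this gives T = (S/2σ)^(1/4).
T = (1370 / (2 × 5.67×10⁻⁸))^(1/4) = (1.21×10^10)^(1/4).
T = 332 K.

T ≈ 332 K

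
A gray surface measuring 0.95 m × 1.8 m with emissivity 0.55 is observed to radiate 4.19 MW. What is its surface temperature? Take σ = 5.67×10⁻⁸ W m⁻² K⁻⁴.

A = 0.95 × 1.8 = 1.71 m².
From P = εσAT⁴, T = (P / εσA)^(1/4) = (4.19×10^6 / (0.55 × 5.67×10⁻⁸ × 1.71))^(1/4).
T = (7.86×10^13)^(1/4) = 2980 K.

T ≈ 2980 K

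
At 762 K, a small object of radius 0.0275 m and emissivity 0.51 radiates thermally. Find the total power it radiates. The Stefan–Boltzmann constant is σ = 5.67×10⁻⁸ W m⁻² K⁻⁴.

A = 4πr² = 4π × (0.0275)² = 9.50×10^-3 m².
Stefan–Boltzmann: P = εσAT⁴ = 0.51 × 5.67×10⁻⁸ × 9.50×10^-3 × (762)⁴ = 0.51 × 5.67×10⁻⁸ × 9.50×10^-3 × 3.37×10^11.
P = 92.7 W.

P ≈ 92.7 W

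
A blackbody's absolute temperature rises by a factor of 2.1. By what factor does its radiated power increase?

factor ≈ 19.4

P ∝ T⁴, so the power scales as (2.1)⁴ = 19.4.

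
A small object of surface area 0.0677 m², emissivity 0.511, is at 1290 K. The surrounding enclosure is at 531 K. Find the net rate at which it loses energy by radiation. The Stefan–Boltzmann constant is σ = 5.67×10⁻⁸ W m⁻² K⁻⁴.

Q = εσA(T⁴ − T_s⁴). T⁴ − T_s⁴ = (1290)⁴ − (531)⁴ = 2.77×10^12 − 7.95×10^10 = 2.69×10^12 K⁴.
Q = 0.511 × 5.67×10⁻⁸ × 0.0677 × 2.69×10^12 = 5280 W.

Q ≈ 5280 W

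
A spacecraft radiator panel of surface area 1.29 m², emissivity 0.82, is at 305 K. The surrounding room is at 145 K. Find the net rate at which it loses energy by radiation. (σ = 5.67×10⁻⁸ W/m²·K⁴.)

Q ≈ 493 W

Q = εσA(T⁴ − T_s⁴). T⁴ − T_s⁴ = (305)⁴ − (145)⁴ = 8.65×10^9 − 4.42×10^8 = 8.21×10^9 K⁴.
Q = 0.82 × 5.67×10⁻⁸ × 1.29 × 8.21×10^9 = 493 W.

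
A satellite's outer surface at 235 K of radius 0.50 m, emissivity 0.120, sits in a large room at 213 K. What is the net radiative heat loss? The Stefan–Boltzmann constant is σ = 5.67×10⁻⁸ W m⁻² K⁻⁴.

Q ≈ 21.2 W

A = 4πr² = 4π × (0.50)² = 3.14 m².
Q = εσA(T⁴ − T_s⁴). T⁴ − T_s⁴ = (235)⁴ − (213)⁴ = 3.05×10^9 − 2.06×10^9 = 9.91×10^8 K⁴.
Q = 0.120 × 5.67×10⁻⁸ × 3.14 × 9.91×10^8 = 21.2 W.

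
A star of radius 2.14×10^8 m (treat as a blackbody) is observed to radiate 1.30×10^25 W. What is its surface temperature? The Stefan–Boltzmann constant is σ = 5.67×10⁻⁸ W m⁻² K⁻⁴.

T ≈ 4470 K

A = 4πr² = 4π × (2.14×10^8)² = 5.75×10^17 m².
From P = σAT⁴, T = (P / σA)^(1/4) = (1.30×10^25 / (5.67×10⁻⁸ × 5.75×10^17))^(1/4).
T = (3.98×10^14)^(1/4) = 4470 K.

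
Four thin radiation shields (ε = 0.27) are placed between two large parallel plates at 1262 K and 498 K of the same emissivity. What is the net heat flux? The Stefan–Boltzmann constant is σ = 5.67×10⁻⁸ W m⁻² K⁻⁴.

q ≈ 4380 W/m²

Each of the 5 gaps contributes resistance (2/ε − 1) = 2/0.27 − 1 = 6.407; total = 32.04.
q = σ(T₁⁴ − T₂⁴) / 32.04 = 5.67×10⁻⁸ × 2.48×10^12 / 32.04 = 4380 W/m².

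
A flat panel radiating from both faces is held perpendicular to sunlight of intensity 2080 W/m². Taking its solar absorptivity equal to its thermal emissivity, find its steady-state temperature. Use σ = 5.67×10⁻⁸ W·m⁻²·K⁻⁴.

T ≈ 368 K

Absorbed flux αS = emitted flux 2εσT⁴ per unit area; with α = ε this gives T = (S/2σ)^(1/4).
T = (2080 / (2 × 5.67×10⁻⁸))^(1/4) = (1.83×10^10)^(1/4).
T = 368 K.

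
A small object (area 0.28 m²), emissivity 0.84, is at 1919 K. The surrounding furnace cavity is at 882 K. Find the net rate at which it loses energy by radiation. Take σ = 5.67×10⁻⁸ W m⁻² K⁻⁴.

Q = εσA(T⁴ − T_s⁴). T⁴ − T_s⁴ = (1919)⁴ − (882)⁴ = 1.36×10^13 − 6.05×10^11 = 1.30×10^13 K⁴.
Q = 0.84 × 5.67×10⁻⁸ × 0.280 × 1.30×10^13 = 1.73×10^5 W.

Q ≈ 1.73×10^5 W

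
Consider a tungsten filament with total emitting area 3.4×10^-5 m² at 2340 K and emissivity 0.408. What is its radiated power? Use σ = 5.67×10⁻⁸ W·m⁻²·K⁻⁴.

P ≈ 23.6 W

Stefan–Boltzmann: P = εσAT⁴ = 0.408 × 5.67×10⁻⁸ × 3.40×10^-5 × (2340)⁴ = 0.408 × 5.67×10⁻⁸ × 3.40×10^-5 × 3.00×10^13.
P = 23.6 W.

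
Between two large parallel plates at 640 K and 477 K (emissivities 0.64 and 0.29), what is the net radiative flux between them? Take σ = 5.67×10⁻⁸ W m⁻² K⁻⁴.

For two large parallel gray plates, q = σ(T₁⁴ − T₂⁴) / (1/ε₁ + 1/ε₂ − 1).
1/ε₁ + 1/ε₂ − 1 = 1/0.64 + 1/0.29 − 1 = 4.011.
T₁⁴ − T₂⁴ = 1.68×10^11 − 5.18×10^10 = 1.16×10^11 K⁴.
q = 5.67×10⁻⁸ × 1.16×10^11 / 4.011 = 1640 W/m².

q ≈ 1640 W/m²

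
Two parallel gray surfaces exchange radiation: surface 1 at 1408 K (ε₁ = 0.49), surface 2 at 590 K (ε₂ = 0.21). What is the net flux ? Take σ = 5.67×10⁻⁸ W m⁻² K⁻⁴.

For two large parallel gray plates, q = σ(T₁⁴ − T₂⁴) / (1/ε₁ + 1/ε₂ − 1).
1/ε₁ + 1/ε₂ − 1 = 1/0.49 + 1/0.21 − 1 = 5.803.
T₁⁴ − T₂⁴ = 3.93×10^12 − 1.21×10^11 = 3.81×10^12 K⁴.
q = 5.67×10⁻⁸ × 3.81×10^12 / 5.803 = 37200 W/m².

q ≈ 37200 W/m²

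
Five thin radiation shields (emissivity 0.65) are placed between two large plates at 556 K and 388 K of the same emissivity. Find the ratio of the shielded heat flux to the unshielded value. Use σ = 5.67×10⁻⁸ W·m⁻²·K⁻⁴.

ratio ≈ 0.167

With N identical shields there are N+1 = 6 gaps in series, each with the same radiative resistance, so the flux falls to 1/(N+1) of its unshielded value.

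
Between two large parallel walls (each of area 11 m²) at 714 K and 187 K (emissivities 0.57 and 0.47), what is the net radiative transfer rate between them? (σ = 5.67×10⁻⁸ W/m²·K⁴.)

For two large parallel gray plates, q = σ(T₁⁴ − T₂⁴) / (1/ε₁ + 1/ε₂ − 1).
1/ε₁ + 1/ε₂ − 1 = 1/0.57 + 1/0.47 − 1 = 2.882.
T₁⁴ − T₂⁴ = 2.60×10^11 − 1.22×10^9 = 2.59×10^11 K⁴.
q = 5.67×10⁻⁸ × 2.59×10^11 / 2.882 = 5090 W/m².
Q = q·A = 5090 × 11 = 56000 W.

Q ≈ 56000 W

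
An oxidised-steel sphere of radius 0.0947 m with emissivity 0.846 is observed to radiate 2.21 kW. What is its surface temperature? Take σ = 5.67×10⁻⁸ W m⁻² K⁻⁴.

T ≈ 800 K

A = 4πr² = 4π × (0.0947)² = 0.113 m².
From P = εσAT⁴, T = (P / εσA)^(1/4) = (2210 / (0.846 × 5.67×10⁻⁸ × 0.113))^(1/4).
T = (4.09×10^11)^(1/4) = 800 K.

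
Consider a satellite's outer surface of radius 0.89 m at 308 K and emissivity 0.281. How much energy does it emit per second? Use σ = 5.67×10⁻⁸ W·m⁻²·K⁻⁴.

A = 4πr² = 4π × (0.89)² = 9.95 m².
Stefan–Boltzmann: P = εσAT⁴ = 0.281 × 5.67×10⁻⁸ × 9.95 × (308)⁴ = 0.281 × 5.67×10⁻⁸ × 9.95 × 9.00×10^9.
P = 1430 W.

P ≈ 1430 W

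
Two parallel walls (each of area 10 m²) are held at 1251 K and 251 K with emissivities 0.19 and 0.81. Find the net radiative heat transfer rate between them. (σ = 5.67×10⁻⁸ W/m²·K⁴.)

Q ≈ 2.52×10^5 W

For two large parallel gray plates, q = σ(T₁⁴ − T₂⁴) / (1/ε₁ + 1/ε₂ − 1).
1/ε₁ + 1/ε₂ − 1 = 1/0.19 + 1/0.81 − 1 = 5.498.
T₁⁴ − T₂⁴ = 2.45×10^12 − 3.97×10^9 = 2.45×10^12 K⁴.
q = 5.67×10⁻⁸ × 2.45×10^12 / 5.498 = 25200 W/m².
Q = q·A = 25200 × 10 = 2.52×10^5 W.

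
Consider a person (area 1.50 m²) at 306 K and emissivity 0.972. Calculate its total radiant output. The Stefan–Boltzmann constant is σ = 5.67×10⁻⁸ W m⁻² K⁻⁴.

Stefan–Boltzmann: P = εσAT⁴ = 0.972 × 5.67×10⁻⁸ × 1.50 × (306)⁴ = 0.972 × 5.67×10⁻⁸ × 1.50 × 8.77×10^9.
P = 725 W.

P ≈ 725 W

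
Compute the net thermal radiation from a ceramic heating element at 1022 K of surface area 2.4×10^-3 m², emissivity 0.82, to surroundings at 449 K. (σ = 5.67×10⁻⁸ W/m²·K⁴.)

Q ≈ 117 W

Q = εσA(T⁴ − T_s⁴). T⁴ − T_s⁴ = (1022)⁴ − (449)⁴ = 1.09×10^12 − 4.06×10^10 = 1.05×10^12 K⁴.
Q = 0.82 × 5.67×10⁻⁸ × 2.40×10^-3 × 1.05×10^12 = 117 W.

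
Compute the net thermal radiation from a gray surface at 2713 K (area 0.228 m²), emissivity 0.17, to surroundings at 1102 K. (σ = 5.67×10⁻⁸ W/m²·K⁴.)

Q ≈ 1.16×10^5 W

Q = εσA(T⁴ − T_s⁴). T⁴ − T_s⁴ = (2713)⁴ − (1102)⁴ = 5.42×10^13 − 1.47×10^12 = 5.27×10^13 K⁴.
Q = 0.17 × 5.67×10⁻⁸ × 0.228 × 5.27×10^13 = 1.16×10^5 W.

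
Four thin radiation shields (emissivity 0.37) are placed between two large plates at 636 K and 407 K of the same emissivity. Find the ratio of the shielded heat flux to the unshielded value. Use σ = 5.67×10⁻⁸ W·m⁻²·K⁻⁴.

ratio ≈ 0.200

With N identical shields there are N+1 = 5 gaps in series, each with the same radiative resistance, so the flux falls to 1/(N+1) of its unshielded value.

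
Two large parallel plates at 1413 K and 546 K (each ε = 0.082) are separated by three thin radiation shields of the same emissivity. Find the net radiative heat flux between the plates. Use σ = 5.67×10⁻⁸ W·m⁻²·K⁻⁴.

q ≈ 2360 W/m²

Each of the 4 gaps contributes resistance (2/ε − 1) = 2/0.082 − 1 = 23.39; total = 93.56.
q = σ(T₁⁴ − T₂⁴) / 93.56 = 5.67×10⁻⁸ × 3.90×10^12 / 93.56 = 2360 W/m².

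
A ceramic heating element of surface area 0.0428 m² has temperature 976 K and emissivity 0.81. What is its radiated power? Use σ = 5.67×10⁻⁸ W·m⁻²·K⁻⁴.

P ≈ 1780 W

Stefan–Boltzmann: P = εσAT⁴ = 0.81 × 5.67×10⁻⁸ × 0.0428 × (976)⁴ = 0.81 × 5.67×10⁻⁸ × 0.0428 × 9.07×10^11.
P = 1780 W.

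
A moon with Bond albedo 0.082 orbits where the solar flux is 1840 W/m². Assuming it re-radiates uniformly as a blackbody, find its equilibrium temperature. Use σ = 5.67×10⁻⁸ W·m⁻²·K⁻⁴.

Power absorbed = (1−a)S·πR²; power emitted = 4πR²σT⁴. Equating and cancelling πR²:
T = ((1−a)S / 4σ)^(1/4) = (1690 / (4 × 5.67×10⁻⁸))^(1/4) = (7.45×10^9)^(1/4).
T = 294 K.

T ≈ 294 K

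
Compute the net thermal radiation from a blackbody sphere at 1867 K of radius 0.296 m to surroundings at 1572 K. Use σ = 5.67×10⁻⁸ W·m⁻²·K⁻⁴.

Q ≈ 3.77×10^5 W

A = 4πr² = 4π × (0.296)² = 1.10 m².
Q = σA(T⁴ − T_s⁴). T⁴ − T_s⁴ = (1867)⁴ − (1572)⁴ = 1.22×10^13 − 6.11×10^12 = 6.04×10^12 K⁴.
Q = 5.67×10⁻⁸ × 1.10 × 6.04×10^12 = 3.77×10^5 W.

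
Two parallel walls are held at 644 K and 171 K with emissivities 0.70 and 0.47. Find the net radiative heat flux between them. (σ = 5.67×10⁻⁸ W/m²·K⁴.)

q ≈ 3800 W/m²

For two large parallel gray plates, q = σ(T₁⁴ − T₂⁴) / (1/ε₁ + 1/ε₂ − 1).
1/ε₁ + 1/ε₂ − 1 = 1/0.70 + 1/0.47 − 1 = 2.556.
T₁⁴ − T₂⁴ = 1.72×10^11 − 8.55×10^8 = 1.71×10^11 K⁴.
q = 5.67×10⁻⁸ × 1.71×10^11 / 2.556 = 3800 W/m².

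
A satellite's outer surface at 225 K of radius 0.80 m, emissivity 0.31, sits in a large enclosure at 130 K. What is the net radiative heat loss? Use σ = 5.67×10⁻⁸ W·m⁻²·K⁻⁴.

A = 4πr² = 4π × (0.80)² = 8.04 m².
Q = εσA(T⁴ − T_s⁴). T⁴ − T_s⁴ = (225)⁴ − (130)⁴ = 2.56×10^9 − 2.86×10^8 = 2.28×10^9 K⁴.
Q = 0.31 × 5.67×10⁻⁸ × 8.04 × 2.28×10^9 = 322 W.

Q ≈ 322 W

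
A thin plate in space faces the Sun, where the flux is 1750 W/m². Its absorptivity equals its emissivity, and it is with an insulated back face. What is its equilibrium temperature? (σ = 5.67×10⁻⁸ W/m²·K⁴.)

Absorbed flux αS = emitted flux εσT⁴ (one radiating face); with α = ε, T = (S/σ)^(1/4).
T = (1750 / 5.67×10⁻⁸)^(1/4) = (3.09×10^10)^(1/4).
T = 419 K.

T ≈ 419 K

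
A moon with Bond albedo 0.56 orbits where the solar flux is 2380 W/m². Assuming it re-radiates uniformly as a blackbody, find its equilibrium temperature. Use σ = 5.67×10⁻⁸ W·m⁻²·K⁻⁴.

Power absorbed = (1−a)S·πR²; power emitted = 4πR²σT⁴. Equating and cancelling πR²:
T = ((1−a)S / 4σ)^(1/4) = (1050 / (4 × 5.67×10⁻⁸))^(1/4) = (4.62×10^9)^(1/4).
T = 261 K.

T ≈ 261 K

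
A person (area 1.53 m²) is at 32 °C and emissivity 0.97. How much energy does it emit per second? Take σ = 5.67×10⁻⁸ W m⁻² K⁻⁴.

32 °C = 305 K.
P = εσAT⁴ = 0.97 × 5.67×10⁻⁸ × 1.53 × (305)⁴ = 0.97 × 5.67×10⁻⁸ × 1.53 × 8.65×10^9.
P = 728 W.

P ≈ 728 W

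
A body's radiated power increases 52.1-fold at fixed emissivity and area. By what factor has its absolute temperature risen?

factor ≈ 2.69

P ∝ T⁴ ⇒ T ∝ P^(1/4), so T scales by (52.1)^(1/4) = 2.69.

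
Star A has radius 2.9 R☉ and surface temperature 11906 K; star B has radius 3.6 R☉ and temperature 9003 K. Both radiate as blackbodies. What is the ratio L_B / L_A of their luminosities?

L = 4πR²σT⁴ ∝ R²T⁴, so L_B/L_A = (3.6/2.9)² × (9003/11906)⁴ = 1.54 × 0.327 = 0.504.

L_B/L_A ≈ 0.504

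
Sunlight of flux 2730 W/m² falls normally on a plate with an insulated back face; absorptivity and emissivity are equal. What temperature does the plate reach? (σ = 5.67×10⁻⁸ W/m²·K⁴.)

T ≈ 468 K

Absorbed flux αS = emitted flux εσT⁴ (one radiating face); with α = ε, T = (S/σ)^(1/4).
T = (2730 / 5.67×10⁻⁸)^(1/4) = (4.81×10^10)^(1/4).
T = 468 K.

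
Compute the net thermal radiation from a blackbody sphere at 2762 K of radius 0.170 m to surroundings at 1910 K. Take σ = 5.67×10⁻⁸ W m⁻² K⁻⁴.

Q ≈ 9.24×10^5 W

A = 4πr² = 4π × (0.170)² = 0.363 m².
Q = σA(T⁴ − T_s⁴). T⁴ − T_s⁴ = (2762)⁴ − (1910)⁴ = 5.82×10^13 − 1.33×10^13 = 4.49×10^13 K⁴.
Q = 5.67×10⁻⁸ × 0.363 × 4.49×10^13 = 9.24×10^5 W.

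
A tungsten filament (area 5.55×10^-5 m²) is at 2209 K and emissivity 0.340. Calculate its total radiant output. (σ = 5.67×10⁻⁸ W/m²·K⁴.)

P ≈ 25.5 W

P = εσAT⁴ = 0.340 × 5.67×10⁻⁸ × 5.55×10^-5 × (2209)⁴ = 0.340 × 5.67×10⁻⁸ × 5.55×10^-5 × 2.38×10^13.
P = 25.5 W.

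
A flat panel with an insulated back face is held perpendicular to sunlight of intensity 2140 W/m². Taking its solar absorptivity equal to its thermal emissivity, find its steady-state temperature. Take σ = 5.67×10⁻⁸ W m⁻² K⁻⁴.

Absorbed flux αS = emitted flux εσT⁴ (one radiating face); with α = ε, T = (S/σ)^(1/4).
T = (2140 / 5.67×10⁻⁸)^(1/4) = (3.77×10^10)^(1/4).
T = 441 K.

T ≈ 441 K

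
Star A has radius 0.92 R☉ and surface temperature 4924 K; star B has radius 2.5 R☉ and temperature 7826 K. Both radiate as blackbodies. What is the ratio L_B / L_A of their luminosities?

L_B/L_A ≈ 47.1

L = 4πR²σT⁴ ∝ R²T⁴, so L_B/L_A = (2.5/0.92)² × (7826/4924)⁴ = 7.38 × 6.38 = 47.1.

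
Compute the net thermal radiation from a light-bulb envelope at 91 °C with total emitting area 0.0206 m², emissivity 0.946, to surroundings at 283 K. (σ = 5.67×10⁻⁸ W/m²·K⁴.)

Convert: 91 °C = 364 K.
Q = εσA(T⁴ − T_s⁴). T⁴ − T_s⁴ = (364)⁴ − (283)⁴ = 1.76×10^10 − 6.41×10^9 = 1.11×10^10 K⁴.
Q = 0.946 × 5.67×10⁻⁸ × 0.0206 × 1.11×10^10 = 12.3 W.

Q ≈ 12.3 W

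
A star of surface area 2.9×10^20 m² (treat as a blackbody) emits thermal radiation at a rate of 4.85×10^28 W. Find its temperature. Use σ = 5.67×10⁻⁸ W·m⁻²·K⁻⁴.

From P = σAT⁴, T = (P / σA)^(1/4) = (4.85×10^28 / (5.67×10⁻⁸ × 2.90×10^20))^(1/4).
T = (2.95×10^15)^(1/4) = 7370 K.

T ≈ 7370 K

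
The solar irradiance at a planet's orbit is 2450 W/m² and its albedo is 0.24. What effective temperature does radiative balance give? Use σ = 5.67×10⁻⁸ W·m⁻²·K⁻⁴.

T ≈ 301 K

Power absorbed = (1−a)S·πR²; power emitted = 4πR²σT⁴. Equating and cancelling πR²:
T = ((1−a)S / 4σ)^(1/4) = (1860 / (4 × 5.67×10⁻⁸))^(1/4) = (8.21×10^9)^(1/4).
T = 301 K.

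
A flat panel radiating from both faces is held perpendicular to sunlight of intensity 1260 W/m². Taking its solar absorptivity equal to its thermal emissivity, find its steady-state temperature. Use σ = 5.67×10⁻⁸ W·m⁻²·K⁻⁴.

T ≈ 325 K

Absorbed flux αS = emitted flux 2εσT⁴ per unit area; with α = ε this gives T = (S/2σ)^(1/4).
T = (1260 / (2 × 5.67×10⁻⁸))^(1/4) = (1.11×10^10)^(1/4).
T = 325 K.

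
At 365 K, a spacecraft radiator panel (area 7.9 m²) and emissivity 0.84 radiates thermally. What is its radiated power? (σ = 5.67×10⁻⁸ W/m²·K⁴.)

P ≈ 6680 W

Stefan–Boltzmann: P = εσAT⁴ = 0.84 × 5.67×10⁻⁸ × 7.90 × (365)⁴ = 0.84 × 5.67×10⁻⁸ × 7.90 × 1.77×10^10.
P = 6680 W.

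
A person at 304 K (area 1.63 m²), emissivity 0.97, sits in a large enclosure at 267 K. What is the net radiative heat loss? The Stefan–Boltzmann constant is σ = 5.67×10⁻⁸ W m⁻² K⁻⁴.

Q ≈ 310 W

Q = εσA(T⁴ − T_s⁴). T⁴ − T_s⁴ = (304)⁴ − (267)⁴ = 8.54×10^9 − 5.08×10^9 = 3.46×10^9 K⁴.
Q = 0.97 × 5.67×10⁻⁸ × 1.63 × 3.46×10^9 = 310 W.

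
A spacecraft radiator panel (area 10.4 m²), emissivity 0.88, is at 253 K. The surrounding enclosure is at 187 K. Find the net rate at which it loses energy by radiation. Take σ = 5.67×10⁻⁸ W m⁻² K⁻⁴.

Q = εσA(T⁴ − T_s⁴). T⁴ − T_s⁴ = (253)⁴ − (187)⁴ = 4.10×10^9 − 1.22×10^9 = 2.87×10^9 K⁴.
Q = 0.88 × 5.67×10⁻⁸ × 10.4 × 2.87×10^9 = 1490 W.

Q ≈ 1490 W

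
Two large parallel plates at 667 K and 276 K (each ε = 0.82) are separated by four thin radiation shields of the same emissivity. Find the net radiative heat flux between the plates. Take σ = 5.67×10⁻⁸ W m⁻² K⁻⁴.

q ≈ 1510 W/m²

Each of the 5 gaps contributes resistance (2/ε − 1) = 2/0.82 − 1 = 1.439; total = 7.195.
q = σ(T₁⁴ − T₂⁴) / 7.195 = 5.67×10⁻⁸ × 1.92×10^11 / 7.195 = 1510 W/m².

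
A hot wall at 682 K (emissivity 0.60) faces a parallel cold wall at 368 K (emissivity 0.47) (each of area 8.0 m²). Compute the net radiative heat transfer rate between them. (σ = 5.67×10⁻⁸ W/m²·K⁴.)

For two large parallel gray plates, q = σ(T₁⁴ − T₂⁴) / (1/ε₁ + 1/ε₂ − 1).
1/ε₁ + 1/ε₂ − 1 = 1/0.60 + 1/0.47 − 1 = 2.794.
T₁⁴ − T₂⁴ = 2.16×10^11 − 1.83×10^10 = 1.98×10^11 K⁴.
q = 5.67×10⁻⁸ × 1.98×10^11 / 2.794 = 4020 W/m².
Q = q·A = 4020 × 8.0 = 32100 W.

Q ≈ 32100 W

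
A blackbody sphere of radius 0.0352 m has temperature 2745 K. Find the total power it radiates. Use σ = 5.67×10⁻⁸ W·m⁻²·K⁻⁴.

P ≈ 50100 W

A = 4πr² = 4π × (0.0352)² = 0.0156 m².
P = σAT⁴ = 5.67×10⁻⁸ × 0.0156 × (2745)⁴ = 5.67×10⁻⁸ × 0.0156 × 5.68×10^13.
P = 50100 W.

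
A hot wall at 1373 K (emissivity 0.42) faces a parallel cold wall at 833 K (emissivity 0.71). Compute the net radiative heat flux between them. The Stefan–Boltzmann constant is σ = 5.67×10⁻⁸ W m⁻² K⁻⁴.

For two large parallel gray plates, q = σ(T₁⁴ − T₂⁴) / (1/ε₁ + 1/ε₂ − 1).
1/ε₁ + 1/ε₂ − 1 = 1/0.42 + 1/0.71 − 1 = 2.789.
T₁⁴ − T₂⁴ = 3.55×10^12 − 4.81×10^11 = 3.07×10^12 K⁴.
q = 5.67×10⁻⁸ × 3.07×10^12 / 2.789 = 62400 W/m².

q ≈ 62400 W/m²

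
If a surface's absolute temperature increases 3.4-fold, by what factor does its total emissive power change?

factor ≈ 134

P ∝ T⁴, so the power scales as (3.4)⁴ = 134.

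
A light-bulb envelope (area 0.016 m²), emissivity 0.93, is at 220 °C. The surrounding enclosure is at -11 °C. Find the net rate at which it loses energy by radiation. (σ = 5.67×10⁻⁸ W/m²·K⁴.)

Convert: 220 °C = 493 K; -11 °C = 262 K.
Q = εσA(T⁴ − T_s⁴). T⁴ − T_s⁴ = (493)⁴ − (262)⁴ = 5.91×10^10 − 4.71×10^9 = 5.44×10^10 K⁴.
Q = 0.93 × 5.67×10⁻⁸ × 0.0160 × 5.44×10^10 = 45.9 W.

Q ≈ 45.9 W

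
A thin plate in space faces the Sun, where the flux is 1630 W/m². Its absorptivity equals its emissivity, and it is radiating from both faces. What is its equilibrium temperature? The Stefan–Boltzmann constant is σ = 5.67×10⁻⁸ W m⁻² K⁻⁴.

Absorbed flux αS = emitted flux 2εσT⁴ per unit area; with α = ε this gives T = (S/2σ)^(1/4).
T = (1630 / (2 × 5.67×10⁻⁸))^(1/4) = (1.44×10^10)^(1/4).
T = 346 K.

T ≈ 346 K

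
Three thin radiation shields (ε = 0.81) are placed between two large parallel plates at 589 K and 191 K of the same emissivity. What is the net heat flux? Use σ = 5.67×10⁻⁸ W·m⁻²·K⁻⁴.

q ≈ 1150 W/m²

Each of the 4 gaps contributes resistance (2/ε − 1) = 2/0.81 − 1 = 1.469; total = 5.877.
q = σ(T₁⁴ − T₂⁴) / 5.877 = 5.67×10⁻⁸ × 1.19×10^11 / 5.877 = 1150 W/m².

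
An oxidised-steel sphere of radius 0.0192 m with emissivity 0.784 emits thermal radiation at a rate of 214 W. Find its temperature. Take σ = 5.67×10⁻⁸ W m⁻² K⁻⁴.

T ≈ 1010 K

A = 4πr² = 4π × (0.0192)² = 4.63×10^-3 m².
From P = εσAT⁴, T = (P / εσA)^(1/4) = (214 / (0.784 × 5.67×10⁻⁸ × 4.63×10^-3))^(1/4).
T = (1.04×10^12)^(1/4) = 1010 K.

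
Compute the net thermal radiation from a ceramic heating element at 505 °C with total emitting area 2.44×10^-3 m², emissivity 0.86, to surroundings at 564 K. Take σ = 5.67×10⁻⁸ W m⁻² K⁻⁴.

Convert: 505 °C = 778 K.
Q = εσA(T⁴ − T_s⁴). T⁴ − T_s⁴ = (778)⁴ − (564)⁴ = 3.66×10^11 − 1.01×10^11 = 2.65×10^11 K⁴.
Q = 0.86 × 5.67×10⁻⁸ × 2.44×10^-3 × 2.65×10^11 = 31.6 W.

Q ≈ 31.6 W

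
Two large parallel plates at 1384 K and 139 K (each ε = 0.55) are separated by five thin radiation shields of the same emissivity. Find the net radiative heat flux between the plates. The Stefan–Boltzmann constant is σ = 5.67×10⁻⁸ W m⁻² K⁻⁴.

q ≈ 13200 W/m²

Each of the 6 gaps contributes resistance (2/ε − 1) = 2/0.55 − 1 = 2.636; total = 15.82.
q = σ(T₁⁴ − T₂⁴) / 15.82 = 5.67×10⁻⁸ × 3.67×10^12 / 15.82 = 13200 W/m².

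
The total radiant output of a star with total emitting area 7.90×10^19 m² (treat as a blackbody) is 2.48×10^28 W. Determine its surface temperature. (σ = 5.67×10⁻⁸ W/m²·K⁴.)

From P = σAT⁴, T = (P / σA)^(1/4) = (2.48×10^28 / (5.67×10⁻⁸ × 7.90×10^19))^(1/4).
T = (5.54×10^15)^(1/4) = 8630 K.

T ≈ 8630 K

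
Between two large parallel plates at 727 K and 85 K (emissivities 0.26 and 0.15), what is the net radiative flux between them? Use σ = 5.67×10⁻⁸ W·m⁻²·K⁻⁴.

q ≈ 1660 W/m²

For two large parallel gray plates, q = σ(T₁⁴ − T₂⁴) / (1/ε₁ + 1/ε₂ − 1).
1/ε₁ + 1/ε₂ − 1 = 1/0.26 + 1/0.15 − 1 = 9.513.
T₁⁴ − T₂⁴ = 2.79×10^11 − 5.22×10^7 = 2.79×10^11 K⁴.
q = 5.67×10⁻⁸ × 2.79×10^11 / 9.513 = 1660 W/m².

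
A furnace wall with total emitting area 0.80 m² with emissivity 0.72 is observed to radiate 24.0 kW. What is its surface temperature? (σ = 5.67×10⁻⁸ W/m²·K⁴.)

From P = εσAT⁴, T = (P / εσA)^(1/4) = (24000 / (0.72 × 5.67×10⁻⁸ × 0.800))^(1/4).
T = (7.35×10^11)^(1/4) = 926 K.

T ≈ 926 K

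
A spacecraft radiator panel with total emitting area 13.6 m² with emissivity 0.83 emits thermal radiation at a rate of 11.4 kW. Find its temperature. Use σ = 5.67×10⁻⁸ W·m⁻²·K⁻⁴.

T ≈ 365 K

From P = εσAT⁴, T = (P / εσA)^(1/4) = (11400 / (0.83 × 5.67×10⁻⁸ × 13.6))^(1/4).
T = (1.78×10^10)^(1/4) = 365 K.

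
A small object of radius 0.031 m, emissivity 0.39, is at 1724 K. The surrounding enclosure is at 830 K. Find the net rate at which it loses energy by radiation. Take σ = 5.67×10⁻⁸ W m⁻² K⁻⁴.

Q ≈ 2230 W

A = 4πr² = 4π × (0.031)² = 0.0121 m².
Q = εσA(T⁴ − T_s⁴). T⁴ − T_s⁴ = (1724)⁴ − (830)⁴ = 8.83×10^12 − 4.75×10^11 = 8.36×10^12 K⁴.
Q = 0.39 × 5.67×10⁻⁸ × 0.0121 × 8.36×10^12 = 2230 W.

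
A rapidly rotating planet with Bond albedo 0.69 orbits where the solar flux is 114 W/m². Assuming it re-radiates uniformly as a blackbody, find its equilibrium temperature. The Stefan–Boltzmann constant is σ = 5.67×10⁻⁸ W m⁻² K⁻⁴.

Power absorbed = (1−a)S·πR²; power emitted = 4πR²σT⁴. Equating and cancelling πR²:
T = ((1−a)S / 4σ)^(1/4) = (35.3 / (4 × 5.67×10⁻⁸))^(1/4) = (1.56×10^8)^(1/4).
T = 112 K.

T ≈ 112 K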